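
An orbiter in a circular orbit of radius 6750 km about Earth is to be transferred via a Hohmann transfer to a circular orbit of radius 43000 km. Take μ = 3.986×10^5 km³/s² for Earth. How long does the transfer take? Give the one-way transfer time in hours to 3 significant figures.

The Hohmann ellipse has a_t = (r₁ + r₂)/2 = 24875 km.
Half the transfer-orbit period gives t = π√(a_t³/μ) = 19520 s.
Converting: 19520 s ÷ 3600 s/hour = 5.42 hours.

t = 5.42 hours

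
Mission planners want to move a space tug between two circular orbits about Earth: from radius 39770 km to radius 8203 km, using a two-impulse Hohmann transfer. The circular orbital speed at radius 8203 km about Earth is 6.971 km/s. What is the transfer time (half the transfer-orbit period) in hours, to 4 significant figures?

t = 5.135 hours

From the circular-orbit relation v² = μ/r at r = 8203 km: μ = v²r = (6.971)² × 8203 = 3.98623×10^5 km³/s².
Transfer-ellipse semi-major axis a_t = (r₁ + r₂)/2 = (39770 + 8203)/2 = 23986.5 km.
Half the transfer-orbit period gives t = π√(a_t³/μ) = 18485 s.
Converting: 18485 s ÷ 3600 s/hour = 5.135 hours.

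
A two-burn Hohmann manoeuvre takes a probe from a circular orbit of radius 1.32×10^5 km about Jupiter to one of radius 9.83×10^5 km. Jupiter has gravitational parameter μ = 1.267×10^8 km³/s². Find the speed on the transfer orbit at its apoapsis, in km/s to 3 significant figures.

The Hohmann ellipse has a_t = (r₁ + r₂)/2 = 5.575×10^5 km.
At apoapsis, r = 9.830×10^5 km.
Applying v² = μ(2/r − 1/a_t): v = 5.524 km/s.

v = 5.52 km/s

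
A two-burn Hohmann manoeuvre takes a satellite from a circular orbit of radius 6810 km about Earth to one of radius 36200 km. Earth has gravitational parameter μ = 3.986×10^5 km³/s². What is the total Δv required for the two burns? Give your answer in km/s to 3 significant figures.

Semi-major axis of the transfer orbit: a_t = (6810 + 36200)/2 = 21505 km.
Circular speed at r₁: v₁ = √(μ/r₁) = √(3.986×10^5/6810) = 7.65059 km/s.
On the transfer ellipse at r₁, v² = μ(2/r − 1/a) gives v_p = √[μ(2/r₁ − 1/a_t)] = 9.92612 km/s.
First burn Δv₁ = |v_p − v₁| = 2.276 km/s.
Circular speed at r₂: v₂ = √(μ/r₂) = 3.318 km/s.
Transfer-orbit speed at r₂: v_a = √[μ(2/r₂ − 1/a_t)] = 1.867 km/s.
Second burn Δv₂ = |v₂ − v_a| = 1.451 km/s.
Δv = Δv₁ + Δv₂ = 2.276 + 1.451 = 3.727 km/s.

Δv = 3.73 km/s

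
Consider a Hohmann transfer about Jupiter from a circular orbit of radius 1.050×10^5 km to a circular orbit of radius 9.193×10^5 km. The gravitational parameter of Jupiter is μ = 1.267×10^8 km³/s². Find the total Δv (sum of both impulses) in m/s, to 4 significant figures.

The Hohmann ellipse has a_t = (r₁ + r₂)/2 = 5.1215×10^5 km.
Circular speed at r₁: v₁ = √(μ/r₁) = √(1.267×10^8/1.050×10^5) = 34.737 km/s.
Transfer-orbit speed at r₁ (vis-viva): v_p = √[μ(2/r₁ − 1/a_t)] = 46.540 km/s.
First burn Δv₁ = |v_p − v₁| = 11.803 km/s.
At r₂, v₂ = √(μ/r₂) = 11.73977 km/s.
Transfer-orbit speed at r₂: v_a = √[μ(2/r₂ − 1/a_t)] = 5.315642 km/s.
Second burn Δv₂ = |v₂ − v_a| = 6.4241 km/s.
Δv = Δv₁ + Δv₂ = 11.803 + 6.4241 = 18.23 km/s.

Δv = 18230 m/s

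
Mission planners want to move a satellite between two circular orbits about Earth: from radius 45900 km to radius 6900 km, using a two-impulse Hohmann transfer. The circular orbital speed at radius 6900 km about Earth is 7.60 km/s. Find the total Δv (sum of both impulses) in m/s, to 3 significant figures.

From the circular-orbit relation v² = μ/r at r = 6900 km: μ = v²r = (7.60)² × 6900 = 3.98544×10^5 km³/s².
Semi-major axis of the transfer orbit: a_t = (45900 + 6900)/2 = 26400 km.
At r₁ the circular-orbit speed is v₁ = √(μ/r₁) = 2.9467 km/s.
Transfer-orbit speed at r₁ (vis-viva): v_a = √[μ(2/r₁ − 1/a_t)] = 1.5064 km/s.
First burn Δv₁ = |v_a − v₁| = 1.440 km/s.
Circular speed at r₂: v₂ = √(μ/r₂) = 7.6000 km/s.
Transfer-orbit speed at r₂: v_p = √[μ(2/r₂ − 1/a_t)] = 10.021 km/s.
Second burn Δv₂ = |v₂ − v_p| = 2.421 km/s.
Δv = Δv₁ + Δv₂ = 1.440 + 2.421 = 3.861 km/s.

Δv = 3860 m/s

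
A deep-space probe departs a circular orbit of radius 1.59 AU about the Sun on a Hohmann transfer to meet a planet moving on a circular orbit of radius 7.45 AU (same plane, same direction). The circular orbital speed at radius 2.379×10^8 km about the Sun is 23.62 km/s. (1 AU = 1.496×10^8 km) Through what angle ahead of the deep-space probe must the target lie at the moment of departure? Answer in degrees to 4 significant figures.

φ = 94.94°

From the circular-orbit relation v² = μ/r at r = 2.379×10^8 km: μ = v²r = (23.62)² × 2.379×10^8 = 1.32725×10^11 km³/s².
In km: r₁ = 1.59 × 1.496×10^8 = 2.37864×10^8 km; r₂ = 7.45 × 1.496×10^8 = 1.11452×10^9 km.
Transfer-ellipse semi-major axis a_t = (r₁ + r₂)/2 = (2.37864×10^8 + 1.11452×10^9)/2 = 6.76192×10^8 km.
The half-period of the transfer ellipse is t = π√(a_t³/μ) = 1.51627×10^8 s.
Target angular speed ω₂ = √(μ/r₂³) = 9.79141×10^-9 rad/s.
Angle swept by the target during transfer: ω₂·t = 1.4846 rad = 85.06°.
The deep-space probe traverses 180° on the transfer ellipse, so the target must lead by 180° − 85.06° = 94.94°.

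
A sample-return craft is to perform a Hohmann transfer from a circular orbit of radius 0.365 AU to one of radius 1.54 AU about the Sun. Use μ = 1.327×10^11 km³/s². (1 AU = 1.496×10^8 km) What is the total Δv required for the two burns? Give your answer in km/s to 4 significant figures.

In km: r₁ = 0.365 × 1.496×10^8 = 5.4604×10^7 km; r₂ = 1.54 × 1.496×10^8 = 2.30384×10^8 km.
The Hohmann ellipse has a_t = (r₁ + r₂)/2 = 1.42494×10^8 km.
At r₁ the circular-orbit speed is v₁ = √(μ/r₁) = 49.297 km/s.
Transfer-orbit speed at r₁ (vis-viva): v_p = √[μ(2/r₁ − 1/a_t)] = 62.683 km/s.
First burn Δv₁ = |v_p − v₁| = 13.39 km/s.
At r₂, v₂ = √(μ/r₂) = 24.000 km/s.
Transfer-orbit speed at r₂: v_a = √[μ(2/r₂ − 1/a_t)] = 14.857 km/s.
Second burn Δv₂ = |v₂ − v_a| = 9.143 km/s.
Δv = Δv₁ + Δv₂ = 13.39 + 9.143 = 22.53 km/s.

Δv = 22.53 km/s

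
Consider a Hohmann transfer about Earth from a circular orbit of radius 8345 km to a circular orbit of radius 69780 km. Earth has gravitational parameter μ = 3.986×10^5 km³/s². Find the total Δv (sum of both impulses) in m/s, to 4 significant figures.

Δv = 3611 m/s

Transfer-ellipse semi-major axis a_t = (r₁ + r₂)/2 = (8345 + 69780)/2 = 39062.5 km.
Circular speed at r₁: v₁ = √(μ/r₁) = √(3.986×10^5/8345) = 6.911 km/s.
Transfer-orbit speed at r₁ (v² = μ(2/r − 1/a)): v_p = √[μ(2/r₁ − 1/a_t)] = 9.237 km/s.
First burn Δv₁ = |v_p − v₁| = 2.326 km/s.
At r₂, v₂ = √(μ/r₂) = 2.390 km/s.
Transfer-orbit speed at r₂: v_a = √[μ(2/r₂ − 1/a_t)] = 1.105 km/s.
Second burn Δv₂ = |v₂ − v_a| = 1.285 km/s.
Δv = Δv₁ + Δv₂ = 2.326 + 1.285 = 3.611 km/s.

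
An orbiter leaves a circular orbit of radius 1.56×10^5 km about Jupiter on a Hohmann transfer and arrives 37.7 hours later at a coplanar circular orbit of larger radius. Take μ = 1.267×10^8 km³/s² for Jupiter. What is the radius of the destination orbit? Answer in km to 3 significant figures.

r₂ = 1.08×10^6 km

Transfer time t = 37.7 hours = 1.3572×10^5 s, and t = π√(a_t³/μ).
So a_t = (μ t²/π²)^(1/3) = (1.267×10^8 × (1.3572×10^5)² / π²)^(1/3) = 6.1838×10^5 km.
Since a_t = (r₁ + r₂)/2, r₂ = 2a_t − r₁ = 2×6.1838×10^5 − 1.560×10^5 = 1.08076×10^6 km.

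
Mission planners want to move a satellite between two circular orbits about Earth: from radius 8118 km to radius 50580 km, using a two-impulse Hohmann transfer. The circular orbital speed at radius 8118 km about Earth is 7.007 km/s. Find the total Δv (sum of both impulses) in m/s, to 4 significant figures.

Δv = 3522 m/s

From the circular-orbit relation v² = μ/r at r = 8118 km: μ = v²r = (7.007)² × 8118 = 3.98578×10^5 km³/s².
Semi-major axis of the transfer orbit: a_t = (8118 + 50580)/2 = 29349 km.
At r₁ the circular-orbit speed is v₁ = √(μ/r₁) = 7.00700 km/s.
Transfer-orbit speed at r₁ (v² = μ(2/r − 1/a)): v_p = √[μ(2/r₁ − 1/a_t)] = 9.19867 km/s.
First burn Δv₁ = |v_p − v₁| = 2.19167 km/s.
At r₂, v₂ = √(μ/r₂) = 2.80716 km/s.
Transfer-orbit speed at r₂: v_a = √[μ(2/r₂ − 1/a_t)] = 1.47637 km/s.
Second burn Δv₂ = |v₂ − v_a| = 1.33079 km/s.
Δv = Δv₁ + Δv₂ = 2.19167 + 1.33079 = 3.522 km/s.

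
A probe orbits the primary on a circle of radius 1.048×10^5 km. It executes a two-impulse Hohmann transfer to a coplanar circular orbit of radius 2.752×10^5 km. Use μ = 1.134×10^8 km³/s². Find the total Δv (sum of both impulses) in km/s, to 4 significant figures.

Semi-major axis of the transfer orbit: a_t = (1.048×10^5 + 2.752×10^5)/2 = 1.900×10^5 km.
At r₁ the circular-orbit speed is v₁ = √(μ/r₁) = 32.895 km/s.
On the transfer ellipse at r₁, v² = μ(2/r − 1/a) gives v_p = √[μ(2/r₁ − 1/a_t)] = 39.589 km/s.
First burn Δv₁ = |v_p − v₁| = 6.694 km/s.
At r₂, v₂ = √(μ/r₂) = 20.299 km/s.
Transfer-orbit speed at r₂: v_a = √[μ(2/r₂ − 1/a_t)] = 15.076 km/s.
Second burn Δv₂ = |v₂ − v_a| = 5.223 km/s.
Total Δv = Δv₁ + Δv₂ = 11.92 km/s.

Δv = 11.92 km/s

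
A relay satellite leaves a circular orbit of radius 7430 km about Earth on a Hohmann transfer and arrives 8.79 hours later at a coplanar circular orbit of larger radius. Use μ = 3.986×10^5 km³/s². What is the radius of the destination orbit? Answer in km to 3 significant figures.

r₂ = 61200 km

Transfer time t = 8.79 hours = 31644 s, and t = π√(a_t³/μ).
So a_t = (μ t²/π²)^(1/3) = (3.986×10^5 × (31644)² / π²)^(1/3) = 34325 km.
Since a_t = (r₁ + r₂)/2, r₂ = 2a_t − r₁ = 2×34325 − 7430 = 61220 km.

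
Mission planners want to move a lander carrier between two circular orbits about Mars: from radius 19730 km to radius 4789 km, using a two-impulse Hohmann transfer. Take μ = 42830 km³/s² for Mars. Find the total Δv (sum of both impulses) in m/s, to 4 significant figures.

Δv = 1356 m/s

Semi-major axis of the transfer orbit: a_t = (19730 + 4789)/2 = 12259.5 km.
Circular speed at r₁: v₁ = √(μ/r₁) = √(42830/19730) = 1.4734 km/s.
Transfer-orbit speed at r₁ (vis-viva): v_a = √[μ(2/r₁ − 1/a_t)] = 0.92087 km/s.
First burn Δv₁ = |v_a − v₁| = 0.5525 km/s.
Circular speed at r₂: v₂ = √(μ/r₂) = 2.99055 km/s.
Transfer-orbit speed at r₂: v_p = √[μ(2/r₂ − 1/a_t)] = 3.79384 km/s.
Second burn Δv₂ = |v₂ − v_p| = 0.8033 km/s.
Δv = Δv₁ + Δv₂ = 0.5525 + 0.8033 = 1.356 km/s.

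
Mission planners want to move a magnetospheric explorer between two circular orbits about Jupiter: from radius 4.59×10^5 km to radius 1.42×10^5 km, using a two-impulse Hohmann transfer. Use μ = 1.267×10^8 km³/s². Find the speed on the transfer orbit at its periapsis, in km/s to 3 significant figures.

Transfer-ellipse semi-major axis a_t = (r₁ + r₂)/2 = (4.590×10^5 + 1.420×10^5)/2 = 3.005×10^5 km.
At periapsis, r = 1.420×10^5 km.
Applying v² = μ(2/r − 1/a_t): v = 36.92 km/s.

v = 36.9 km/s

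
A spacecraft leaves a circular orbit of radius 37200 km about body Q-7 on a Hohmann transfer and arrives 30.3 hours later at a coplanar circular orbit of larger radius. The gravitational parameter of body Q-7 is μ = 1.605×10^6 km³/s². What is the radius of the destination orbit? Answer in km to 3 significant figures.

r₂ = 2.12×10^5 km

Transfer time t = 30.3 hours = 1.0908×10^5 s, and t = π√(a_t³/μ).
So a_t = (μ t²/π²)^(1/3) = (1.605×10^6 × (1.0908×10^5)² / π²)^(1/3) = 1.2461×10^5 km.
Since a_t = (r₁ + r₂)/2, r₂ = 2a_t − r₁ = 2×1.2461×10^5 − 37200 = 2.1202×10^5 km.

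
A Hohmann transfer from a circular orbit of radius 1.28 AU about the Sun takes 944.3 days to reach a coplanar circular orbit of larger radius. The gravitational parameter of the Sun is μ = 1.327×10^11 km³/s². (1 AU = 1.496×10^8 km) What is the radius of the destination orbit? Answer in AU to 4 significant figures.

In km: r₁ = 1.28 × 1.496×10^8 = 1.91488×10^8 km.
Transfer time t = 944.3 days = 8.158752×10^7 s, and t = π√(a_t³/μ).
So a_t = (μ t²/π²)^(1/3) = (1.327×10^11 × (8.158752×10^7)² / π²)^(1/3) = 4.4731×10^8 km.
Since a_t = (r₁ + r₂)/2, r₂ = 2a_t − r₁ = 2×4.4731×10^8 − 1.91488×10^8 = 7.03132×10^8 km.
In AU: r₂ = 7.03132×10^8 / 1.496×10^8 = 4.700 AU.

r₂ = 4.700 AU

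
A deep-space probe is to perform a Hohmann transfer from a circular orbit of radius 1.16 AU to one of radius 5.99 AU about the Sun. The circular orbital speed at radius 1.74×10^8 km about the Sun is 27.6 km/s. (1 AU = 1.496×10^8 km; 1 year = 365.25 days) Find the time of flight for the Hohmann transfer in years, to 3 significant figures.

From the circular-orbit relation v² = μ/r at r = 1.74×10^8 km: μ = v²r = (27.6)² × 1.74×10^8 = 1.32546×10^11 km³/s².
In km: r₁ = 1.16 × 1.496×10^8 = 1.73536×10^8 km; r₂ = 5.99 × 1.496×10^8 = 8.96104×10^8 km.
The Hohmann ellipse has a_t = (r₁ + r₂)/2 = 5.3482×10^8 km.
Half the transfer-orbit period gives t = π√(a_t³/μ) = 1.067×10^8 s.
Converting: 1.067×10^8 s ÷ 3.15576×10^7 s/year (365.25 × 86400) = 3.38 years.

t = 3.38 years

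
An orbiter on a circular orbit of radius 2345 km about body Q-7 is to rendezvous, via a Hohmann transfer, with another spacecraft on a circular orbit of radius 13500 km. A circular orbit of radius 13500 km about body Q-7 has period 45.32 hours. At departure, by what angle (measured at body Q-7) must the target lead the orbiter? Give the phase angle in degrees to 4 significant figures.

φ = 99.08°

From Kepler's third law T² = 4π²r³/μ at r = 13500 km, T = 45.32 hours = 45.32 × 3600 s = 1.63152×10^5 s: μ = 4π²r³/T² = 3649.02 km³/s².
Transfer-ellipse semi-major axis a_t = (r₁ + r₂)/2 = (2345 + 13500)/2 = 7922.5 km.
Transfer time t = π√(a_t³/μ) = 36674 s.
The target's mean motion on its circular orbit is ω₂ = √(μ/r₂³) = 3.8511×10^-5 rad/s.
Angle swept by the target during transfer: ω₂·t = 1.4124 rad = 80.92°.
Arrival is 180° from departure on the ellipse, so φ = 180° − 80.92° = 99.08°.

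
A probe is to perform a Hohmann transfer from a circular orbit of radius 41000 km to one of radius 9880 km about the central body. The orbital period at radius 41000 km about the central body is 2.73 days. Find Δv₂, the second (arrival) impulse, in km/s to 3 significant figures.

Δv₂ = 0.600 km/s

From Kepler's third law T² = 4π²r³/μ at r = 41000 km, T = 2.73 days = 2.73 × 86400 s = 2.35872×10^5 s: μ = 4π²r³/T² = 48905.6 km³/s².
The Hohmann ellipse has a_t = (r₁ + r₂)/2 = 25440 km.
Circular speed at r = 9880 km: v_c = √(μ/r) = 2.2249 km/s.
Transfer-orbit speed at the same r (vis-viva, a = a_t): v_t = √[μ(2/r − 1/a_t)] = 2.8245 km/s.
Δv₂ = |v_t − v_c| = |2.8245 − 2.2249| = 0.5996 km/s.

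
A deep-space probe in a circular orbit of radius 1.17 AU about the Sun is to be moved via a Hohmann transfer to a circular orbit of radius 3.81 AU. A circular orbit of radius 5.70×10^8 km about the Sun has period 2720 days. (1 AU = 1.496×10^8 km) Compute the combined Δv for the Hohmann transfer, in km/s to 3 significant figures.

From Kepler's third law T² = 4π²r³/μ at r = 5.70×10^8 km, T = 2720 days = 2720 × 86400 s = 2.35008×10^8 s: μ = 4π²r³/T² = 1.32379×10^11 km³/s².
In km: r₁ = 1.17 × 1.496×10^8 = 1.75032×10^8 km; r₂ = 3.81 × 1.496×10^8 = 5.69976×10^8 km.
Semi-major axis of the transfer orbit: a_t = (1.75032×10^8 + 5.69976×10^8)/2 = 3.72504×10^8 km.
Circular speed at r₁: v₁ = √(μ/r₁) = √(1.32379×10^11/1.75032×10^8) = 27.501 km/s.
Transfer-orbit speed at r₁ (vis-viva equation): v_p = √[μ(2/r₁ − 1/a_t)] = 34.018 km/s.
First burn Δv₁ = |v_p − v₁| = 6.517 km/s.
At r₂, v₂ = √(μ/r₂) = 15.240 km/s.
Transfer-orbit speed at r₂: v_a = √[μ(2/r₂ − 1/a_t)] = 10.447 km/s.
Second burn Δv₂ = |v₂ − v_a| = 4.793 km/s.
Total Δv = Δv₁ + Δv₂ = 11.31 km/s.

Δv = 11.3 km/s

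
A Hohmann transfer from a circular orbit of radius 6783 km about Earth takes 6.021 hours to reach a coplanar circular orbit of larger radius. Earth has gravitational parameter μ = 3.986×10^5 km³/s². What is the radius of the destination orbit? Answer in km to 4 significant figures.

Transfer time t = 6.021 hours = 21675.6 s, and t = π√(a_t³/μ).
So a_t = (μ t²/π²)^(1/3) = (3.986×10^5 × (21675.6)² / π²)^(1/3) = 26672 km.
Since a_t = (r₁ + r₂)/2, r₂ = 2a_t − r₁ = 2×26672 − 6783 = 46561 km.

r₂ = 46560 km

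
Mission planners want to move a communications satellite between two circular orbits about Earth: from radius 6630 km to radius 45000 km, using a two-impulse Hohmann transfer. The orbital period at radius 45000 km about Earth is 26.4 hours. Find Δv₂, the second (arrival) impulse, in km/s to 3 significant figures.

Δv₂ = 1.47 km/s

From Kepler's third law T² = 4π²r³/μ at r = 45000 km, T = 26.4 hours = 26.4 × 3600 s = 95040 s: μ = 4π²r³/T² = 3.98276×10^5 km³/s².
The Hohmann ellipse has a_t = (r₁ + r₂)/2 = 25815 km.
On the circular orbit at r = 45000 km, v_c = √(μ/r) = 2.975 km/s.
Vis-viva on the transfer ellipse at r = 45000 km gives v_t = √[μ(2/r − 1/a_t)] = 1.508 km/s.
Δv₂ = |v_t − v_c| = |1.508 − 2.975| = 1.467 km/s.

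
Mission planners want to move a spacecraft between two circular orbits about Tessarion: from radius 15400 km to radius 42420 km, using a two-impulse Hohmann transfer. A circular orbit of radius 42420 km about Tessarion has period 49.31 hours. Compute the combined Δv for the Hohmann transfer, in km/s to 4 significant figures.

Δv = 0.9322 km/s

From Kepler's third law T² = 4π²r³/μ at r = 42420 km, T = 49.31 hours = 49.31 × 3600 s = 1.77516×10^5 s: μ = 4π²r³/T² = 95630.6 km³/s².
The Hohmann ellipse has a_t = (r₁ + r₂)/2 = 28910 km.
Circular speed at r₁: v₁ = √(μ/r₁) = √(95630.6/15400) = 2.49194 km/s.
Transfer-orbit speed at r₁ (vis-viva equation): v_p = √[μ(2/r₁ − 1/a_t)] = 3.01856 km/s.
First burn Δv₁ = |v_p − v₁| = 0.5266 km/s.
At r₂, v₂ = √(μ/r₂) = 1.50146 km/s.
Transfer-orbit speed at r₂: v_a = √[μ(2/r₂ − 1/a_t)] = 1.09585 km/s.
Second burn Δv₂ = |v₂ − v_a| = 0.4056 km/s.
Δv = Δv₁ + Δv₂ = 0.5266 + 0.4056 = 0.9322 km/s.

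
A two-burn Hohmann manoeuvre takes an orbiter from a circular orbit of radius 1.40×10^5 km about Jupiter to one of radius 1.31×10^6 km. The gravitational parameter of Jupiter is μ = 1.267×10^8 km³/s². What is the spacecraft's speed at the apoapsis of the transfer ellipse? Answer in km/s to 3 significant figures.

Semi-major axis of the transfer orbit: a_t = (1.400×10^5 + 1.310×10^6)/2 = 7.250×10^5 km.
At apoapsis, r = 1.310×10^6 km.
Applying v² = μ(2/r − 1/a_t): v = 4.322 km/s.

v = 4.32 km/s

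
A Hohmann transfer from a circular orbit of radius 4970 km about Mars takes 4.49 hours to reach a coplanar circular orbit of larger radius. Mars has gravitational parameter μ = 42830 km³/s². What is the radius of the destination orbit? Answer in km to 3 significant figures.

r₂ = 15900 km

Transfer time t = 4.49 hours = 16164 s, and t = π√(a_t³/μ).
So a_t = (μ t²/π²)^(1/3) = (42830 × (16164)² / π²)^(1/3) = 10428 km.
Since a_t = (r₁ + r₂)/2, r₂ = 2a_t − r₁ = 2×10428 − 4970 = 15886 km.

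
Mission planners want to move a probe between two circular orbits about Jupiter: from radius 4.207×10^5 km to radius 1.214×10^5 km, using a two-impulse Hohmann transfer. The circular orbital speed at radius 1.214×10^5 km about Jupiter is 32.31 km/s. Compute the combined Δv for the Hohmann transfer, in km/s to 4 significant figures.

From the circular-orbit relation v² = μ/r at r = 1.214×10^5 km: μ = v²r = (32.31)² × 1.214×10^5 = 1.26734×10^8 km³/s².
Semi-major axis of the transfer orbit: a_t = (4.207×10^5 + 1.214×10^5)/2 = 2.7105×10^5 km.
At r₁ the circular-orbit speed is v₁ = √(μ/r₁) = 17.3564 km/s.
On the transfer ellipse at r₁, v² = μ(2/r − 1/a) gives v_a = √[μ(2/r₁ − 1/a_t)] = 11.6157 km/s.
First burn Δv₁ = |v_a − v₁| = 5.741 km/s.
Circular speed at r₂: v₂ = √(μ/r₂) = 32.310 km/s.
Transfer-orbit speed at r₂: v_p = √[μ(2/r₂ − 1/a_t)] = 40.253 km/s.
Second burn Δv₂ = |v₂ − v_p| = 7.943 km/s.
Δv = Δv₁ + Δv₂ = 5.741 + 7.943 = 13.68 km/s.

Δv = 13.68 km/s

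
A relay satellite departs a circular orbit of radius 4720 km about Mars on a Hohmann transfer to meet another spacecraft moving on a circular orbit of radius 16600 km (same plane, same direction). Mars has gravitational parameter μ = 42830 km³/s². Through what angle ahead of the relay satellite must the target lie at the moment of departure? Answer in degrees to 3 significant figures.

φ = 87.4°

Transfer-ellipse semi-major axis a_t = (r₁ + r₂)/2 = (4720 + 16600)/2 = 10660 km.
The half-period of the transfer ellipse is t = π√(a_t³/μ) = 16708 s.
The target's mean motion on its circular orbit is ω₂ = √(μ/r₂³) = 9.6764×10^-5 rad/s.
Angle swept by the target during transfer: ω₂·t = 1.6167 rad = 92.63°.
Arrival is 180° from departure on the ellipse, so φ = 180° − 92.63° = 87.4°.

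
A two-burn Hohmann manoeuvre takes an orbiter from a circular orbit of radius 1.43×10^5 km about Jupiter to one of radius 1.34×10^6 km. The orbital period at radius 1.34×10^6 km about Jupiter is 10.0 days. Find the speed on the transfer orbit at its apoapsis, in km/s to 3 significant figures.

From Kepler's third law T² = 4π²r³/μ at r = 1.34×10^6 km, T = 10.0 days = 10.0 × 86400 s = 8.640×10^5 s: μ = 4π²r³/T² = 1.27247×10^8 km³/s².
Semi-major axis of the transfer orbit: a_t = (1.430×10^5 + 1.340×10^6)/2 = 7.415×10^5 km.
At apoapsis, r = 1.340×10^6 km.
Applying v² = μ(2/r − 1/a_t): v = 4.279 km/s.

v = 4.28 km/s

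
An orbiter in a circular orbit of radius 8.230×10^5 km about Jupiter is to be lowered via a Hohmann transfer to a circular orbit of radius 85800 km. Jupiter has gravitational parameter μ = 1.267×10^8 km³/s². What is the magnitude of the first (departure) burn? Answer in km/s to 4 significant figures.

The Hohmann ellipse has a_t = (r₁ + r₂)/2 = 4.544×10^5 km.
On the circular orbit at r = 8.230×10^5 km, v_c = √(μ/r) = 12.4076 km/s.
Transfer-orbit speed at the same r (vis-viva, a = a_t): v_t = √[μ(2/r − 1/a_t)] = 5.39154 km/s.
Δv₁ = |v_t − v_c| = |5.39154 − 12.4076| = 7.016 km/s.

Δv₁ = 7.016 km/s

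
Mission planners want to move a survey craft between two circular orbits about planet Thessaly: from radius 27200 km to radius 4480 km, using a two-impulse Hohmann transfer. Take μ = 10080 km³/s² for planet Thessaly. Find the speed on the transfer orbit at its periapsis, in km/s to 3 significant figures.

The Hohmann ellipse has a_t = (r₁ + r₂)/2 = 15840 km.
The periapsis of the transfer ellipse is at r = 4480 km.
From the vis-viva equation, v = √[μ(2/r − 1/a_t)] = 1.966 km/s.

v = 1.97 km/s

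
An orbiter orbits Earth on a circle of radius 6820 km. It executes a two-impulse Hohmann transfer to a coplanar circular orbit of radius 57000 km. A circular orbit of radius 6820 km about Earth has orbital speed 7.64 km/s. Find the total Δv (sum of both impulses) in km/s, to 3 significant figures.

Δv = 3.99 km/s

From the circular-orbit relation v² = μ/r at r = 6820 km: μ = v²r = (7.64)² × 6820 = 3.98081×10^5 km³/s².
Transfer-ellipse semi-major axis a_t = (r₁ + r₂)/2 = (6820 + 57000)/2 = 31910 km.
At r₁ the circular-orbit speed is v₁ = √(μ/r₁) = 7.6400 km/s.
Transfer-orbit speed at r₁ (v² = μ(2/r − 1/a)): v_p = √[μ(2/r₁ − 1/a_t)] = 10.211 km/s.
First burn Δv₁ = |v_p − v₁| = 2.571 km/s.
Circular speed at r₂: v₂ = √(μ/r₂) = 2.643 km/s.
Transfer-orbit speed at r₂: v_a = √[μ(2/r₂ − 1/a_t)] = 1.222 km/s.
Second burn Δv₂ = |v₂ − v_a| = 1.421 km/s.
Δv = Δv₁ + Δv₂ = 2.571 + 1.421 = 3.992 km/s.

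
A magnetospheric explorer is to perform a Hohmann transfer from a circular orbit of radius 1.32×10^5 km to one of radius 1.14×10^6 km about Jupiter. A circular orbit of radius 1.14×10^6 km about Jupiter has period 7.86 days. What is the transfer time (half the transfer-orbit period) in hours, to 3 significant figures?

From Kepler's third law T² = 4π²r³/μ at r = 1.14×10^6 km, T = 7.86 days = 7.86 × 86400 s = 6.79104×10^5 s: μ = 4π²r³/T² = 1.26824×10^8 km³/s².
Semi-major axis of the transfer orbit: a_t = (1.320×10^5 + 1.140×10^6)/2 = 6.360×10^5 km.
By Kepler's third law the transfer-orbit period is T = 2π√(a_t³/μ), so t = T/2 = 1.415×10^5 s.
Converting: 1.415×10^5 s ÷ 3600 s/hour = 39.3 hours.

t = 39.3 hours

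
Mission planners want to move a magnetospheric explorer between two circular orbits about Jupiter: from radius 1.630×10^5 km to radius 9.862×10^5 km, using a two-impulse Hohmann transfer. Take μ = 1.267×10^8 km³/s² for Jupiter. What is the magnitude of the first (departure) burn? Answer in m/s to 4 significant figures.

The Hohmann ellipse has a_t = (r₁ + r₂)/2 = 5.746×10^5 km.
On the circular orbit at r = 1.630×10^5 km, v_c = √(μ/r) = 27.880 km/s.
Transfer-orbit speed at the same r (vis-viva, a = a_t): v_t = √[μ(2/r − 1/a_t)] = 36.525 km/s.
Δv₁ = |v_t − v_c| = |36.525 − 27.880| = 8.645 km/s.

Δv₁ = 8645 m/s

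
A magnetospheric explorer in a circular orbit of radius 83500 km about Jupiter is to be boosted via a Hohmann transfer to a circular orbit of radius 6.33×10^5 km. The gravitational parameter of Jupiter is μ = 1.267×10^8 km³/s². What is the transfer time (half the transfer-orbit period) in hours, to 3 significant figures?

t = 16.6 hours

The Hohmann ellipse has a_t = (r₁ + r₂)/2 = 3.5825×10^5 km.
By Kepler's third law the transfer-orbit period is T = 2π√(a_t³/μ), so t = T/2 = 59850 s.
Converting: 59850 s ÷ 3600 s/hour = 16.6 hours.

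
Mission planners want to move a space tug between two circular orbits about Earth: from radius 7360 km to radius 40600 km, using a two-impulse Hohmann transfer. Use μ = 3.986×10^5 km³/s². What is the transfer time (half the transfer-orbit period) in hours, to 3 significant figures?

t = 5.13 hours

Transfer-ellipse semi-major axis a_t = (r₁ + r₂)/2 = (7360 + 40600)/2 = 23980 km.
Half the transfer-orbit period gives t = π√(a_t³/μ) = 18480 s.
Converting: 18480 s ÷ 3600 s/hour = 5.13 hours.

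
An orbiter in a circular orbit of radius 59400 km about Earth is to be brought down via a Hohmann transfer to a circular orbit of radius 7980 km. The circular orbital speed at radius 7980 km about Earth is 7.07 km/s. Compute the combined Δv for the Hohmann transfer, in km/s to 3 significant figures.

From the circular-orbit relation v² = μ/r at r = 7980 km: μ = v²r = (7.07)² × 7980 = 3.98880×10^5 km³/s².
Semi-major axis of the transfer orbit: a_t = (59400 + 7980)/2 = 33690 km.
At r₁ the circular-orbit speed is v₁ = √(μ/r₁) = 2.591 km/s.
Transfer-orbit speed at r₁ (vis-viva equation): v_a = √[μ(2/r₁ − 1/a_t)] = 1.261 km/s.
First burn Δv₁ = |v_a − v₁| = 1.330 km/s.
At r₂, v₂ = √(μ/r₂) = 7.070 km/s.
Transfer-orbit speed at r₂: v_p = √[μ(2/r₂ − 1/a_t)] = 9.388 km/s.
Second burn Δv₂ = |v₂ − v_p| = 2.318 km/s.
Δv = Δv₁ + Δv₂ = 1.330 + 2.318 = 3.648 km/s.

Δv = 3.65 km/s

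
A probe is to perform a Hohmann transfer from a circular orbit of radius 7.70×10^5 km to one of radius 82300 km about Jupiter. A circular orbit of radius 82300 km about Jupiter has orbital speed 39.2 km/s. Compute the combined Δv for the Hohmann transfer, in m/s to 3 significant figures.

Δv = 20700 m/s

From the circular-orbit relation v² = μ/r at r = 82300 km: μ = v²r = (39.2)² × 82300 = 1.26465×10^8 km³/s².
Transfer-ellipse semi-major axis a_t = (r₁ + r₂)/2 = (7.700×10^5 + 82300)/2 = 4.2615×10^5 km.
At r₁ the circular-orbit speed is v₁ = √(μ/r₁) = 12.81565 km/s.
Transfer-orbit speed at r₁ (v² = μ(2/r − 1/a)): v_a = √[μ(2/r₁ − 1/a_t)] = 5.631957 km/s.
First burn Δv₁ = |v_a − v₁| = 7.1837 km/s.
At r₂, v₂ = √(μ/r₂) = 39.200 km/s.
Transfer-orbit speed at r₂: v_p = √[μ(2/r₂ − 1/a_t)] = 52.693 km/s.
Second burn Δv₂ = |v₂ − v_p| = 13.493 km/s.
Δv = Δv₁ + Δv₂ = 7.1837 + 13.493 = 20.68 km/s.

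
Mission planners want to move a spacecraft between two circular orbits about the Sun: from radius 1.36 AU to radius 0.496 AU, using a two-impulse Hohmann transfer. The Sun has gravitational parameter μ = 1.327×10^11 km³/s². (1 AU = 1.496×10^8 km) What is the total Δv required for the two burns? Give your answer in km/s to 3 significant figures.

In km: r₁ = 1.36 × 1.496×10^8 = 2.03456×10^8 km; r₂ = 0.496 × 1.496×10^8 = 7.42016×10^7 km.
Transfer-ellipse semi-major axis a_t = (r₁ + r₂)/2 = (2.03456×10^8 + 7.42016×10^7)/2 = 1.388288×10^8 km.
Circular speed at r₁: v₁ = √(μ/r₁) = √(1.327×10^11/2.03456×10^8) = 25.539 km/s.
Transfer-orbit speed at r₁ (v² = μ(2/r − 1/a)): v_a = √[μ(2/r₁ − 1/a_t)] = 18.671 km/s.
First burn Δv₁ = |v_a − v₁| = 6.868 km/s.
At r₂, v₂ = √(μ/r₂) = 42.28914 km/s.
Transfer-orbit speed at r₂: v_p = √[μ(2/r₂ − 1/a_t)] = 51.19462 km/s.
Second burn Δv₂ = |v₂ − v_p| = 8.905 km/s.
Total Δv = Δv₁ + Δv₂ = 15.77 km/s.

Δv = 15.8 km/s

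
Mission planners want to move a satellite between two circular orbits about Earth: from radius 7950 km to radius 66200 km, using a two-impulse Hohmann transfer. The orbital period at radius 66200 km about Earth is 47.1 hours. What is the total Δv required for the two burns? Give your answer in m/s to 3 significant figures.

Δv = 3700 m/s

From Kepler's third law T² = 4π²r³/μ at r = 66200 km, T = 47.1 hours = 47.1 × 3600 s = 1.6956×10^5 s: μ = 4π²r³/T² = 3.98370×10^5 km³/s².
Transfer-ellipse semi-major axis a_t = (r₁ + r₂)/2 = (7950 + 66200)/2 = 37075 km.
At r₁ the circular-orbit speed is v₁ = √(μ/r₁) = 7.079 km/s.
Transfer-orbit speed at r₁ (v² = μ(2/r − 1/a)): v_p = √[μ(2/r₁ − 1/a_t)] = 9.459 km/s.
First burn Δv₁ = |v_p − v₁| = 2.380 km/s.
At r₂, v₂ = √(μ/r₂) = 2.453 km/s.
Transfer-orbit speed at r₂: v_a = √[μ(2/r₂ − 1/a_t)] = 1.136 km/s.
Second burn Δv₂ = |v₂ − v_a| = 1.317 km/s.
Total Δv = Δv₁ + Δv₂ = 3.697 km/s.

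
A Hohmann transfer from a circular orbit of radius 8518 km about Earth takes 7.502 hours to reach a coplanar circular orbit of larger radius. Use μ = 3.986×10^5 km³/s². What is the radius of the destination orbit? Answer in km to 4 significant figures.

Transfer time t = 7.502 hours = 27007.2 s, and t = π√(a_t³/μ).
So a_t = (μ t²/π²)^(1/3) = (3.986×10^5 × (27007.2)² / π²)^(1/3) = 30884 km.
Since a_t = (r₁ + r₂)/2, r₂ = 2a_t − r₁ = 2×30884 − 8518 = 53250 km.

r₂ = 53250 km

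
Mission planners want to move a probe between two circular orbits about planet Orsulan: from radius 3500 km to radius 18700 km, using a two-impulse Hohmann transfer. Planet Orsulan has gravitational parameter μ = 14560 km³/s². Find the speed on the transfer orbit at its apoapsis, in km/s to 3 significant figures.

v = 0.495 km/s

The Hohmann ellipse has a_t = (r₁ + r₂)/2 = 11100 km.
The apoapsis of the transfer ellipse is at r = 18700 km.
Applying v² = μ(2/r − 1/a_t): v = 0.4955 km/s.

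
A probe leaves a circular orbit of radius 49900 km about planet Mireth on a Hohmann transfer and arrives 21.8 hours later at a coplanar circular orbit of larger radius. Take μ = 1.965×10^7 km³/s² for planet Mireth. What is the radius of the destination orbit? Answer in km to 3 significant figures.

Transfer time t = 21.8 hours = 78480 s, and t = π√(a_t³/μ).
So a_t = (μ t²/π²)^(1/3) = (1.965×10^7 × (78480)² / π²)^(1/3) = 2.3060×10^5 km.
Since a_t = (r₁ + r₂)/2, r₂ = 2a_t − r₁ = 2×2.3060×10^5 − 49900 = 4.113×10^5 km.

r₂ = 4.11×10^5 km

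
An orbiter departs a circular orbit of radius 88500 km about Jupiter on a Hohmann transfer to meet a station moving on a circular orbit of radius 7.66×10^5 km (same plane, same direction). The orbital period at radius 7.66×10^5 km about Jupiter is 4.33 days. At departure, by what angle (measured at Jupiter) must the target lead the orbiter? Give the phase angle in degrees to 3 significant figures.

From Kepler's third law T² = 4π²r³/μ at r = 7.66×10^5 km, T = 4.33 days = 4.33 × 86400 s = 3.74112×10^5 s: μ = 4π²r³/T² = 1.26778×10^8 km³/s².
The Hohmann ellipse has a_t = (r₁ + r₂)/2 = 4.2725×10^5 km.
The half-period of the transfer ellipse is t = π√(a_t³/μ) = 77920 s.
Target angular speed ω₂ = √(μ/r₂³) = 1.6795×10^-5 rad/s.
Angle swept by the target during transfer: ω₂·t = 1.3087 rad = 74.98°.
The orbiter traverses 180° on the transfer ellipse, so the target must lead by 180° − 74.98° = 105°.

φ = 105°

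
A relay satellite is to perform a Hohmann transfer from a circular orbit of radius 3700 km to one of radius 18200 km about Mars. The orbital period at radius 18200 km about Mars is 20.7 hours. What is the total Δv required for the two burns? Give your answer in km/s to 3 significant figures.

From Kepler's third law T² = 4π²r³/μ at r = 18200 km, T = 20.7 hours = 20.7 × 3600 s = 74520 s: μ = 4π²r³/T² = 42857.6 km³/s².
Semi-major axis of the transfer orbit: a_t = (3700 + 18200)/2 = 10950 km.
At r₁ the circular-orbit speed is v₁ = √(μ/r₁) = 3.403402 km/s.
On the transfer ellipse at r₁, vis-viva equation gives v_p = √[μ(2/r₁ − 1/a_t)] = 4.387750 km/s.
First burn Δv₁ = |v_p − v₁| = 0.9843 km/s.
Circular speed at r₂: v₂ = √(μ/r₂) = 1.5345 km/s.
Transfer-orbit speed at r₂: v_a = √[μ(2/r₂ − 1/a_t)] = 0.89202 km/s.
Second burn Δv₂ = |v₂ − v_a| = 0.6425 km/s.
Total Δv = Δv₁ + Δv₂ = 1.627 km/s.

Δv = 1.63 km/s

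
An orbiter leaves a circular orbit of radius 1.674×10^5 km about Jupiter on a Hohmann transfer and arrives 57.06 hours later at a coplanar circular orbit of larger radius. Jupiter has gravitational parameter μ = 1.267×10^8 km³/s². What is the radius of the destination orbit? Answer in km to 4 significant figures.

Transfer time t = 57.06 hours = 2.05416×10^5 s, and t = π√(a_t³/μ).
So a_t = (μ t²/π²)^(1/3) = (1.267×10^8 × (2.05416×10^5)² / π²)^(1/3) = 8.1517×10^5 km.
Since a_t = (r₁ + r₂)/2, r₂ = 2a_t − r₁ = 2×8.1517×10^5 − 1.674×10^5 = 1.46294×10^6 km.

r₂ = 1.463×10^6 km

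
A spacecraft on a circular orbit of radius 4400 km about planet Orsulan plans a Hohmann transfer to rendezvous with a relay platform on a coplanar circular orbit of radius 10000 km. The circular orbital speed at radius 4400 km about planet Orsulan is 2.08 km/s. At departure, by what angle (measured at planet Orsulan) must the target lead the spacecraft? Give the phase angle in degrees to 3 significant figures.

φ = 70.0°

From the circular-orbit relation v² = μ/r at r = 4400 km: μ = v²r = (2.08)² × 4400 = 19036.2 km³/s².
Semi-major axis of the transfer orbit: a_t = (4400 + 10000)/2 = 7200 km.
The half-period of the transfer ellipse is t = π√(a_t³/μ) = 13911 s.
Target angular speed ω₂ = √(μ/r₂³) = 1.3797×10^-4 rad/s.
Angle swept by the target during transfer: ω₂·t = 1.919 rad = 110.0°.
Arrival is 180° from departure on the ellipse, so φ = 180° − 110.0° = 70.0°.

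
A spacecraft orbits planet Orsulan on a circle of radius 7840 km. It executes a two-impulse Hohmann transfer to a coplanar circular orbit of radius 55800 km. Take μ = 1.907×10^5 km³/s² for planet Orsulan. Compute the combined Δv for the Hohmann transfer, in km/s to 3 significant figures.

Δv = 2.53 km/s

Semi-major axis of the transfer orbit: a_t = (7840 + 55800)/2 = 31820 km.
At r₁ the circular-orbit speed is v₁ = √(μ/r₁) = 4.932 km/s.
On the transfer ellipse at r₁, vis-viva equation gives v_p = √[μ(2/r₁ − 1/a_t)] = 6.531 km/s.
First burn Δv₁ = |v_p − v₁| = 1.599 km/s.
At r₂, v₂ = √(μ/r₂) = 1.84867 km/s.
Transfer-orbit speed at r₂: v_a = √[μ(2/r₂ − 1/a_t)] = 0.917627 km/s.
Second burn Δv₂ = |v₂ − v_a| = 0.9310 km/s.
Total Δv = Δv₁ + Δv₂ = 2.530 km/s.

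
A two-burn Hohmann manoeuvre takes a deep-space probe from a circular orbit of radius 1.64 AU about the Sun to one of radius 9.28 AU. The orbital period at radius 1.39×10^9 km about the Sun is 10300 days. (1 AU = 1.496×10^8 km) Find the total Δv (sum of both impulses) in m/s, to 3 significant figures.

From Kepler's third law T² = 4π²r³/μ at r = 1.39×10^9 km, T = 10300 days = 10300 × 86400 s = 8.8992×10^8 s: μ = 4π²r³/T² = 1.33876×10^11 km³/s².
In km: r₁ = 1.64 × 1.496×10^8 = 2.45344×10^8 km; r₂ = 9.28 × 1.496×10^8 = 1.388288×10^9 km.
The Hohmann ellipse has a_t = (r₁ + r₂)/2 = 8.16816×10^8 km.
At r₁ the circular-orbit speed is v₁ = √(μ/r₁) = 23.3595 km/s.
On the transfer ellipse at r₁, vis-viva gives v_p = √[μ(2/r₁ − 1/a_t)] = 30.4538 km/s.
First burn Δv₁ = |v_p − v₁| = 7.094 km/s.
Circular speed at r₂: v₂ = √(μ/r₂) = 9.820 km/s.
Transfer-orbit speed at r₂: v_a = √[μ(2/r₂ − 1/a_t)] = 5.382 km/s.
Second burn Δv₂ = |v₂ − v_a| = 4.438 km/s.
Total Δv = Δv₁ + Δv₂ = 11.53 km/s.

Δv = 11500 m/s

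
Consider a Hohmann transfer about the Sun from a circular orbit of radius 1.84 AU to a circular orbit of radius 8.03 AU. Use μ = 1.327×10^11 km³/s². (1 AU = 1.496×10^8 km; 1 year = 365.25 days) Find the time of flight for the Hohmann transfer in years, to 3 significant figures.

In km: r₁ = 1.84 × 1.496×10^8 = 2.75264×10^8 km; r₂ = 8.03 × 1.496×10^8 = 1.201288×10^9 km.
Transfer-ellipse semi-major axis a_t = (r₁ + r₂)/2 = (2.75264×10^8 + 1.201288×10^9)/2 = 7.38276×10^8 km.
Transfer time t = π√(a_t³/μ) = π√((7.38276×10^8)³ / 1.327×10^11) = 1.730×10^8 s.
Converting: 1.730×10^8 s ÷ 3.15576×10^7 s/year (365.25 × 86400) = 5.48 years.

t = 5.48 years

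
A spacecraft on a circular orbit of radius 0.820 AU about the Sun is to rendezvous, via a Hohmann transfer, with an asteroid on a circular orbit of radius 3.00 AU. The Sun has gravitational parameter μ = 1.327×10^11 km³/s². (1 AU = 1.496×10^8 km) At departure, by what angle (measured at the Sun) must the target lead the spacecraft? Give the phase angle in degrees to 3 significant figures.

φ = 88.6°

In km: r₁ = 0.820 × 1.496×10^8 = 1.22672×10^8 km; r₂ = 3.00 × 1.496×10^8 = 4.488×10^8 km.
The Hohmann ellipse has a_t = (r₁ + r₂)/2 = 2.85736×10^8 km.
The half-period of the transfer ellipse is t = π√(a_t³/μ) = 4.165×10^7 s.
The target's mean motion on its circular orbit is ω₂ = √(μ/r₂³) = 3.831×10^-8 rad/s.
Angle swept by the target during transfer: ω₂·t = 1.596 rad = 91.44°.
The spacecraft traverses 180° on the transfer ellipse, so the target must lead by 180° − 91.44° = 88.6°.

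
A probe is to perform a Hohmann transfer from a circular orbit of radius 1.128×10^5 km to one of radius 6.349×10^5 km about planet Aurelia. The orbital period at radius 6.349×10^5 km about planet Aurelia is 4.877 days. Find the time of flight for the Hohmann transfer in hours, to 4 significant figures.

From Kepler's third law T² = 4π²r³/μ at r = 6.349×10^5 km, T = 4.877 days = 4.877 × 86400 s = 4.213728×10^5 s: μ = 4π²r³/T² = 5.69040×10^7 km³/s².
Semi-major axis of the transfer orbit: a_t = (1.128×10^5 + 6.349×10^5)/2 = 3.7385×10^5 km.
By Kepler's third law the transfer-orbit period is T = 2π√(a_t³/μ), so t = T/2 = 95200 s.
Converting: 95200 s ÷ 3600 s/hour = 26.44 hours.

t = 26.44 hours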